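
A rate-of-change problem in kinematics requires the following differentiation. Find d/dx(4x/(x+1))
Quotient rule: (f/g)' = (f'g - fg')/g²
f = 4x, f' = 4
g = x+1, g' = 1

Answer: (4·(x+1)-4x)/(x+1)²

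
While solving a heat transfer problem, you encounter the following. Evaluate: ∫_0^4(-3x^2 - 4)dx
Step 1: Find antiderivative F(x)=-x^3 - 4x
Step 2: F(4) - F(0)=-80 - (0)=-80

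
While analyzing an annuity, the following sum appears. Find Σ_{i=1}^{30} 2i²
= 2·n(n + 1)(2n + 1)/6 = 2·30·31·61/6 = 18910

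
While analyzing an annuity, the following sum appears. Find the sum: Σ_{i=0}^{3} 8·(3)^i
Geometric series: S = a(1 - r^n)/(1 - r)
a = 8, r = 3, n = 4
S = 8(1 - 81)/-2 = 320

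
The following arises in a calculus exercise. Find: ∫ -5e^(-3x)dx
Since d/dx[e^(-3x)] = -3e^(-3x), we get 5/3 e^(-3x)+C

Answer: (5/3)e^(-3x)+C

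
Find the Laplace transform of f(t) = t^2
L{t^n}=n!/s^(n + 1)
L{t^2}=2!/s^3=2/s^3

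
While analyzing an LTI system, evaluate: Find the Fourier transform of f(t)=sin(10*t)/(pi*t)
sin(W*t)/(pi*t)=(W/pi)*sinc(W*t/pi) is the impulse response of the ideal low-pass filter with cutoff W (here W=10).
Its Fourier transform is a rectangular function:
F(omega)=1 for |omega| < 10, 0 otherwise

Answer: rect(omega/20) [i.e., 1 for |omega| < 10, 0 otherwise]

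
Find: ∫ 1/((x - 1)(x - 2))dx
Partial fractions: 1/((x-1)(x-2))=A/(x-1) + B/(x-2)
A=-1, B=1
∫ [-1· 1/(x-1) + 1· 1/(x-2)] dx
=(1)[ln|x-2| - ln|x-1|] + C

Answer: ln|(x-2)/(x-1)| + C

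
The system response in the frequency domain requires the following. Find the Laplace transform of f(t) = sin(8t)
L{sin(wt)} = w/(s²+w²)
L{sin(8t)} = 8/(s²+64)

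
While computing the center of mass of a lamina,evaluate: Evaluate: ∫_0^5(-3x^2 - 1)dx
Step 1: Find antiderivative F(x)=-x^3 - x
Step 2: F(5) - F(0)=-130 - (0)=-130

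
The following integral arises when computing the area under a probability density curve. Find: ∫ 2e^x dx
Since d/dx[e^x]=+ e^x, we get 2e^x + C

Answer: 2e^x + C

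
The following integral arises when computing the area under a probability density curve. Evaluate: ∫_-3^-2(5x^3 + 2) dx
Step 1: Find antiderivative F(x)=(5/4)x^4+2x
Step 2: F(-2) - F(-3)=16 - (381/4)=-317/4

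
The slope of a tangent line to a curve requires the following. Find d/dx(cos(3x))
Chain rule: d/dx[cos(u)] = -sin(u)·u' where u = 3x
u' = 3

Answer: -3·sin(3x)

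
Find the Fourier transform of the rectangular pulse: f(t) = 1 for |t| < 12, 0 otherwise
F(omega) = integral from -12 to 12 of e^(-j * omega * t) dt
= 2 * sin(12 * omega)/omega = 24 * sinc(12 * omega/pi)

Answer: 2 * sin(12 * omega)/omega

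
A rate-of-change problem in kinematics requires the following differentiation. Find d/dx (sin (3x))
Chain rule: d/dx[sin(u)]=cos(u)·u' where u=3x
u'=3

Answer: 3·cos(3x)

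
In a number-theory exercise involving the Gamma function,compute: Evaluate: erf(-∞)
erf(-∞)=-1 (the error function is odd, so erf(-∞)=-erf(∞)=-1)

Answer: -1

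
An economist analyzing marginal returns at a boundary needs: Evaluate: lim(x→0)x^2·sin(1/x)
Squeeze theorem: -|x^2| ≤ x^2·sin(1/x) ≤ |x^2|
Since x^2 → 0 as x → 0, by squeeze theorem the limit is 0

Answer: 0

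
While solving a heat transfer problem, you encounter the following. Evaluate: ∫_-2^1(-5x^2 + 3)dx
Step 1: Find antiderivative F(x) = (-5/3)x^3+3x
Step 2: F(1) - F(-2) = 4/3 - (22/3) = -6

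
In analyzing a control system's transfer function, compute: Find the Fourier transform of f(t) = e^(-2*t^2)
The Fourier transform of a Gaussian e^(-a * t^2) is sqrt(pi/a) * e^(-omega^2/(4a)).
With a = 2: F(omega) = sqrt(pi/2) * e^(-omega^2/8)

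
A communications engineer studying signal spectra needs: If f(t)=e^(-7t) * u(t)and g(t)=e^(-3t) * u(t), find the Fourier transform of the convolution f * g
By the convolution theorem: F{f*g} = F(omega)*G(omega)
F(omega) = 1/(7 + j*omega), G(omega) = 1/(3 + j*omega)
F{f*g} = 1/((7 + j*omega)(3 + j*omega))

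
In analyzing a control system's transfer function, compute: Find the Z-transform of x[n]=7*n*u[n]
Z{n * u[n]} = z/(z-1)^2
By linearity: Z{7 * n * u[n]} = 7z/(z-1)^2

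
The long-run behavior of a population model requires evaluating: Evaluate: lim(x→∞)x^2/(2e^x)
Apply L'Hôpital 2 times (∞/∞ each time):
Eventually get 2!/(2e^x) → 0

Answer: 0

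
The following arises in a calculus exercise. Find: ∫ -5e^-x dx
Since d/dx[e^-x]=- e^-x, we get 5e^-x+C

Answer: 5e^-x+C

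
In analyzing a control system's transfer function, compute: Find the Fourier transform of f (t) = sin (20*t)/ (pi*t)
sin(W*t)/(pi*t)=(W/pi)*sinc(W*t/pi) is the impulse response of the ideal low-pass filter with cutoff W (here W=20).
Its Fourier transform is a rectangular function:
F(omega)=1 for |omega| < 20, 0 otherwise

Answer: rect(omega/40) [i.e., 1 for |omega| < 20, 0 otherwise]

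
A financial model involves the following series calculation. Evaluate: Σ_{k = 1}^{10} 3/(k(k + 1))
Partial fractions: 3/(k(k + 1))=3/k - 3/(k + 1)
Telescoping sum: 3(1 - 1/11)=3·10/11

Answer: 30/11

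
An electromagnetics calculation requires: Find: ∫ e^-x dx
Since d/dx[e^-x]=- e^-x, we get -1e^-x+C

Answer: -e^-x+C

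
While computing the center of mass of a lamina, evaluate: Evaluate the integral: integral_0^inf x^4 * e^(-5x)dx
This is a Gamma integral. Substitute u=5x (du=5 dx):
integral_0^inf x^4 * e^(-5x) dx=(1/5^5) integral_0^inf u^4 * e^(-u) du
=Gamma(5)/5^5=4!/5^5=24/3125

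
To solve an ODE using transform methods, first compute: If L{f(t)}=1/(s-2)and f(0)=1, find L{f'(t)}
L{f'(t)} = s·F(s) - f(0) = s/(s-2) - 1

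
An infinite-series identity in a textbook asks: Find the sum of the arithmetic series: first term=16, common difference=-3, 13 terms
Last term: a_n = 16 + (13 - 1)·-3 = -20
Sum = n(a_1 + a_n)/2 = 13(16 + (-20))/2 = -26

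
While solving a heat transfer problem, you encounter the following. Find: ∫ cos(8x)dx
Using substitution u=8x: ∫ cos(u) du/8=sin(u)/8+C

Answer: (1/8)sin(8x)+C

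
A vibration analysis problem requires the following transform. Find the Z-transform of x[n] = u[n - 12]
Using the time-shift property: Z{u[n-12]} = z^(-12)*z/(z-1)
= z^(-11)/(z-1)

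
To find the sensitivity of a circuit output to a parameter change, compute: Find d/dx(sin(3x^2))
Chain rule: d/dx[sin(u)]=cos(u)·u' where u=3x^2
u'=6x

Answer: 6x·cos(3x^2)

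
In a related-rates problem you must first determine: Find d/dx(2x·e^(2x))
Product rule: (fg)'=f'g + fg'
f=2x, f'=2
g=e^(2x), g'=2·e^(2x)

Answer: 2·e^(2x) + 4x·e^(2x)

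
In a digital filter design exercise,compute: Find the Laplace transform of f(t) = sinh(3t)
L{sinh(at)}=a/(s²-a²)
L{sinh(3t)}=3/(s²-9)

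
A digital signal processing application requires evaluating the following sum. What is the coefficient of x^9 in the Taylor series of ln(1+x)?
ln(1+x)=Σ (-1)^(n+1) x^n/n
Coefficient of x^9=(-1)^10/9=1/9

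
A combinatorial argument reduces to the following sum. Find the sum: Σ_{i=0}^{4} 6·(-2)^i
Geometric series: S = a(1 - r^n)/(1 - r)
a = 6, r = -2, n = 5
S = 6(1+32)/3 = 66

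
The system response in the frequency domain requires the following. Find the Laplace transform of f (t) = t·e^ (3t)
L{t·e^(at)}=1/(s-a)²
L{t·e^(3t)}=1/(s-3)²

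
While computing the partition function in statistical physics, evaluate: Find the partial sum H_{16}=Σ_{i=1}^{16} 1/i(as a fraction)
H_16=1+1/2+1/3+...+1/16
=2436559/720720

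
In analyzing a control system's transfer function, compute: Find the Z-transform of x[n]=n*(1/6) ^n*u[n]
Using the property Z{n * a^n * u[n]}=az/(z-a)^2
With a=1/6: X(z)=(1/6)z/(z - 1/6)^2, |z| > 1/6

Answer: (1/6)z/(z - 1/6)^2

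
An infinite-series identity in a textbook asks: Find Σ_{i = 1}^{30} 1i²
= 1·n(n + 1)(2n + 1)/6 = 1·30·31·61/6 = 9455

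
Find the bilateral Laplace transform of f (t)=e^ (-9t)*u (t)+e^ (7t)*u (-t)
For e^(-9t)*u(t): L = 1/(s + 9), Re(s) > -9
For e^(7t)*u(-t): L = -1/(s-7), Re(s) < 7
Combined: F(s) = 1/(s + 9) - 1/(s-7), -9 < Re(s) < 7

Answer: 1/(s + 9) - 1/(s-7), ROC: -9 < Re(s) < 7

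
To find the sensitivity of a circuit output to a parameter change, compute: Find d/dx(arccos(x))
d/dx[arccos(u)]=-u'/√(1-u²), u=x, u'=1

Answer: -1/√(1-x²)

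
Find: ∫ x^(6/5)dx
Power rule: ∫ x^(6/5) dx=x^(11/5)/(11/5) + C

Answer: (5/11)·x^(11/5) + C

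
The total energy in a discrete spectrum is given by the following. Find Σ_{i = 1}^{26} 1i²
= 1·n(n + 1)(2n + 1)/6 = 1·26·27·53/6 = 6201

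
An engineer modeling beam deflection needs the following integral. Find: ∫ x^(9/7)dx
Power rule: ∫ x^(9/7) dx=x^(16/7)/(16/7) + C

Answer: (7/16)·x^(16/7) + C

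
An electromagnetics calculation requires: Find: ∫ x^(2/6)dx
Power rule: ∫ x^(1/3) dx=x^(4/3)/(4/3) + C

Answer: (3/4)·x^(4/3) + C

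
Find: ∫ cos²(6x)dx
Using identity cos²(u)=(1 + cos(2u))/2:
∫ (1 + cos(12x))/2 dx=x/2 + sin(12x)/24 + C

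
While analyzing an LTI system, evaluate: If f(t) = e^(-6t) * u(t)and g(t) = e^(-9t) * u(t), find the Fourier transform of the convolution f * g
By the convolution theorem: F{f * g}=F(omega) * G(omega)
F(omega)=1/(6 + j * omega), G(omega)=1/(9 + j * omega)
F{f * g}=1/((6 + j * omega)(9 + j * omega))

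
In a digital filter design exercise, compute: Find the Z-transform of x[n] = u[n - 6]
Using the time-shift property: Z{u[n-6]} = z^(-6) * z/(z-1)
= z^(-5)/(z-1)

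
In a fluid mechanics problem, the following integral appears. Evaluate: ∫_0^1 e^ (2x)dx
Antiderivative: (1/2)e^(2x)
Evaluate: (1/2)(e^2-1)

Answer: (e^2-1)/2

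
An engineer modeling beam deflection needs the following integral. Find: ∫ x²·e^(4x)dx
Integration by parts twice:
First: u=x², dv=e^(4x) dx => x²e^(4x)/4 - (2/4)∫ xe^(4x) dx
Second (∫ xe^(4x) dx): xe^(4x)/4 - e^(4x)/16
Combining: e^(4x)(x²/4-2x/16+2/64)+C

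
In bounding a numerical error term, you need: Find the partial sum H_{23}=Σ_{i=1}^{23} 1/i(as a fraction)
H_23 = 1+1/2+1/3+...+1/23
= 444316699/118982864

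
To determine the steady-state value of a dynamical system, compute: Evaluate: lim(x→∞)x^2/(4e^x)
Apply L'Hôpital 2 times (∞/∞ each time):
Eventually get 2!/(4e^x) → 0

Answer: 0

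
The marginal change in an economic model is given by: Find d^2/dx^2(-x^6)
Apply power rule 2 times:
d^1: -6x^5
d^2: -30x^4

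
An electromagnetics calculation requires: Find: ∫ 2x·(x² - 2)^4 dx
Let u = x² - 2, du = 2x dx
∫ u^4 du = u^5/5+C

Answer: (x² - 2)^5/5+C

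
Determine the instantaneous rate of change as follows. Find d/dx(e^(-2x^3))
Chain rule: d/dx[e^u]=e^u · u' where u=-2x^3
u'=-6x^2

Answer: -6x^2·e^(-2x^3)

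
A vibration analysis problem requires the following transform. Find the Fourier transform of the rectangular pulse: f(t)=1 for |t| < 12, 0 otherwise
F(omega) = integral from -12 to 12 of e^(-j * omega * t) dt
= 2 * sin(12 * omega)/omega = 24 * sinc(12 * omega/pi)

Answer: 2 * sin(12 * omega)/omega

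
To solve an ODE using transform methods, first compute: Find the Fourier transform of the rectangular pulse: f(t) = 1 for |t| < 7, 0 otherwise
F(omega)=integral from -7 to 7 of e^(-j * omega * t) dt
=2 * sin(7 * omega)/omega=14 * sinc(7 * omega/pi)

Answer: 2 * sin(7 * omega)/omega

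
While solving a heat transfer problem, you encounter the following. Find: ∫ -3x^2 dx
Using power rule: ∫ -3x^2 dx=-3/3 x^3 + C=-x^3 + C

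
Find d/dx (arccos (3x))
d/dx[arccos(u)]=-u'/√(1-u²), u=3x, u'=3

Answer: -3/√(1 - 9x²)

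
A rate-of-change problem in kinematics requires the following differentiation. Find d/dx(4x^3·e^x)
Product rule: (fg)' = f'g+fg'
f = 4x^3, f' = 12x^2
g = e^x, g' = e^x

Answer: 12x^2·e^x+4x^3·e^x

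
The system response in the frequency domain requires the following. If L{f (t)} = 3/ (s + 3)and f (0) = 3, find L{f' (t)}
L{f'(t)}=s·F(s) - f(0)=3s/(s + 3) - 3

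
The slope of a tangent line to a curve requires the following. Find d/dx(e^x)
Chain rule: d/dx[e^u]=e^u · u' where u=x
u'=1

Answer: 1·e^x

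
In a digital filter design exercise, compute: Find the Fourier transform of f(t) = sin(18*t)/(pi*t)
sin(W * t)/(pi * t)=(W/pi) * sinc(W * t/pi) is the impulse response of the ideal low-pass filter with cutoff W (here W=18).
Its Fourier transform is a rectangular function:
F(omega)=1 for |omega| < 18, 0 otherwise

Answer: rect(omega/36) [i.e., 1 for |omega| < 18, 0 otherwise]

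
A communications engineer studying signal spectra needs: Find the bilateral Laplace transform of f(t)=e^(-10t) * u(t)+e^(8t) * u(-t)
For e^(-10t)*u(t): L = 1/(s + 10), Re(s) > -10
For e^(8t)*u(-t): L = -1/(s-8), Re(s) < 8
Combined: F(s) = 1/(s + 10) - 1/(s-8), -10 < Re(s) < 8

Answer: 1/(s + 10) - 1/(s-8), ROC: -10 < Re(s) < 8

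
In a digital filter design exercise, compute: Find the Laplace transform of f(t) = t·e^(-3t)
L{t·e^(at)}=1/(s-a)²
L{t·e^(-3t)}=1/(s+3)²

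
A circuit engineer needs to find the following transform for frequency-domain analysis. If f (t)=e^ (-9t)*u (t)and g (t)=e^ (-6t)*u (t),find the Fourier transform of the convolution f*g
By the convolution theorem: F{f * g}=F(omega) * G(omega)
F(omega)=1/(9 + j * omega), G(omega)=1/(6 + j * omega)
F{f * g}=1/((9 + j * omega)(6 + j * omega))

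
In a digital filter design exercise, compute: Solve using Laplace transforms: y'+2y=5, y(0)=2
Take L of both sides: sY(s) - 2 + 2Y(s) = 5/s
Y(s)(s + 2) = 5/s + 2
Y(s) = 5/(s(s + 2)) + 2/(s + 2)
Partial fractions: 5/(s(s + 2)) = (5/2)/s - (5/2)/(s + 2)
So Y(s) = (5/2)/s - (1/2)/(s + 2)
Inverse transform (L^(-1){1/s} = 1, L^(-1){1/(s + 2)} = e^(-2t)):

Answer: y(t) = 5/2 - (1/2)·e^(-2t)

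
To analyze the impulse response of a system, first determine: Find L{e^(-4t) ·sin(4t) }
First shifting: L{e^(at)f(t)} = F(s-a)
L{sin(4t)} = 4/(s² + 16)
Shift: 4/((s + 4)² + 16)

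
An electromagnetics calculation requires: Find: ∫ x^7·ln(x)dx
By parts: u=ln(x), dv=x^7 dx
du=1/x dx, v=x^8/8
=x^8·ln(x)/8 - ∫ x^7/8 dx
=x^8·ln(x)/8 - x^8/64 + C

Answer: x^8(ln(x)/8 - 1/64) + C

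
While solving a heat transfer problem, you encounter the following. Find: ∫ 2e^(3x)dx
Since d/dx[e^(3x)] = 3e^(3x), we get 2/3 e^(3x) + C

Answer: (2/3)e^(3x) + C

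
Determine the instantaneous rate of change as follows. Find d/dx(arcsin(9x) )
d/dx[arcsin(u)]=u'/√(1-u²), u=9x, u'=9

Answer: 9/√(1 - 81x²)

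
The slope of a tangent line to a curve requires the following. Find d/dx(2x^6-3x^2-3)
Power rule: d/dx(ax^n)=n·a·x^(n-1)
Term by term: 12·x^5 - 6·x

Answer: 12x^5 - 6x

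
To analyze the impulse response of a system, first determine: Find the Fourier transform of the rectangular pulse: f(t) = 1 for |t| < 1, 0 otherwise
F(omega) = integral from -1 to 1 of e^(-j * omega * t) dt
= 2 * sin(1 * omega)/omega = 2 * sinc(1 * omega/pi)

Answer: 2 * sin(1 * omega)/omega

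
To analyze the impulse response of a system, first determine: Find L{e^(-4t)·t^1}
First shifting: L{e^(at)f(t)}=F(s-a)
L{t^1}=1/s^2
Shift s → s+4: 1/(s+4)^2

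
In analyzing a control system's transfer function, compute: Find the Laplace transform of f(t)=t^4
L{t^n}=n!/s^(n+1)
L{t^4}=4!/s^5=24/s^5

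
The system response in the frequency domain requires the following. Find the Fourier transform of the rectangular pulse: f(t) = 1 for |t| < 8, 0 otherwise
F(omega) = integral from -8 to 8 of e^(-j*omega*t) dt
= 2*sin(8*omega)/omega = 16*sinc(8*omega/pi)

Answer: 2*sin(8*omega)/omega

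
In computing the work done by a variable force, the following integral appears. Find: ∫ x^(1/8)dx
Power rule: ∫ x^(1/8) dx=x^(9/8)/(9/8)+C

Answer: (8/9)·x^(9/8)+C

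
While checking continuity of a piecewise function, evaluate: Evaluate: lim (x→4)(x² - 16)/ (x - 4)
Factor: (x² - 16) = (x-4)(x + 4)
Cancel (x-4): lim(x→4) (x + 4) = 8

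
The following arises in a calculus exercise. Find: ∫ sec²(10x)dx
Since d/dx[tan(10x)] = 10sec²(10x), integral = tan(10x)/10 + C

Answer: (1/10)tan(10x) + C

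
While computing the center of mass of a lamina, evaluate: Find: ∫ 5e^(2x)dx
Since d/dx[e^(2x)] = 2e^(2x), we get 5/2 e^(2x)+C

Answer: (5/2)e^(2x)+C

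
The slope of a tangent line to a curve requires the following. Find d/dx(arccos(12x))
d/dx[arccos(u)] = -u'/√(1-u²), u = 12x, u' = 12

Answer: -12/√(1 - 144x²)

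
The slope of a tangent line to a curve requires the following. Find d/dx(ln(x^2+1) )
Chain rule: d/dx[ln(u)]=u'/u where u=x^2+1
u'=2x

Answer: (2x)/(x^2+1)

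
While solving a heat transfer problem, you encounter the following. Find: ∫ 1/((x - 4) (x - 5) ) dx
Partial fractions: 1/((x-4)(x-5))=A/(x-4)+B/(x-5)
A=-1, B=1
∫ [-1· 1/(x-4)+1· 1/(x-5)] dx
=(1)[ln|x-5| - ln|x-4|]+C

Answer: ln|(x-5)/(x-4)|+C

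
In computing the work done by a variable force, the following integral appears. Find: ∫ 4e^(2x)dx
Since d/dx[e^(2x)] = 2e^(2x), we get 2 e^(2x)+C

Answer: 2e^(2x)+C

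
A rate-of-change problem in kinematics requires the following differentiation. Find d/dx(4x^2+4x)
Power rule: d/dx(ax^n)=n·a·x^(n-1)
Term by term: 8·x + 4

Answer: 8x + 4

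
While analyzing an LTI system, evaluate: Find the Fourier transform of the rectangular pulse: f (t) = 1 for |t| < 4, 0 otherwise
F(omega) = integral from -4 to 4 of e^(-j * omega * t) dt
= 2 * sin(4 * omega)/omega = 8 * sinc(4 * omega/pi)

Answer: 2 * sin(4 * omega)/omega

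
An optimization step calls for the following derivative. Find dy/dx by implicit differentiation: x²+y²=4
Differentiate both sides: 2x+2y·(dy/dx) = 0
Solve: dy/dx = -2x/(2y) = -x/y

Answer: dy/dx = -x/y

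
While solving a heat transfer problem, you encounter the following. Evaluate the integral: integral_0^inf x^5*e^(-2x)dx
This is a Gamma integral. Substitute u = 2x (du = 2 dx):
integral_0^inf x^5 * e^(-2x) dx = (1/2^6) integral_0^inf u^5 * e^(-u) du
= Gamma(6)/2^6 = 5!/2^6 = 120/64

Answer: 15/8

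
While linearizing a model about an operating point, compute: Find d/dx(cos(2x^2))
Chain rule: d/dx[cos(u)]=-sin(u)·u' where u=2x^2
u'=4x

Answer: -4x·sin(2x^2)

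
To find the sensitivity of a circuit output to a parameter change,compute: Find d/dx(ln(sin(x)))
Chain rule: d/dx[ln(u)] = u'/u where u = sin(x)
u' = cos(x)

Answer: (cos(x))/(sin(x))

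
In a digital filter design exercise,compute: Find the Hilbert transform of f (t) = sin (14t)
The Hilbert transform shifts each frequency component by -pi/2.
H{sin(wt)}=-cos(wt)
With w=14: H{sin(14t)}=-cos(14t)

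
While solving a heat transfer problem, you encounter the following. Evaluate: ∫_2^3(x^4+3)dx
Step 1: Find antiderivative F(x)=(1/5)x^5 + 3x
Step 2: F(3) - F(2)=288/5 - (62/5)=226/5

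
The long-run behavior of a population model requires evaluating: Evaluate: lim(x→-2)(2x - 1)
Polynomial is continuous, so substitute x = -2:
2·(-2) - 1 = -5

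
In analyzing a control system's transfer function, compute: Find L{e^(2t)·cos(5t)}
First shifting: L{e^(at)f(t)}=F(s-a)
L{cos(5t)}=s/(s² + 25)
Shift: (s-2)/((s-2)² + 25)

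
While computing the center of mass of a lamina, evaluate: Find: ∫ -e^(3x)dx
Since d/dx[e^(3x)] = 3e^(3x), we get -1/3 e^(3x)+C

Answer: (-1/3)e^(3x)+C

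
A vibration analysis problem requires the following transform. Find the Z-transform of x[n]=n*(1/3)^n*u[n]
Using the property Z{n * a^n * u[n]}=az/(z-a)^2
With a=1/3: X(z)=(1/3)z/(z - 1/3)^2, |z| > 1/3

Answer: (1/3)z/(z - 1/3)^2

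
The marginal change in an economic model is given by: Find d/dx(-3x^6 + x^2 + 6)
Power rule: d/dx(ax^n)=n·a·x^(n-1)
Term by term: -18·x^5 + 2·x

Answer: -18x^5 + 2x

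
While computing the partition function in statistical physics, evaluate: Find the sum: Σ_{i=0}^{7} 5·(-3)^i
Geometric series: S = a(1 - r^n)/(1 - r)
a = 5, r = -3, n = 8
S = 5(1-6561)/4 = -8200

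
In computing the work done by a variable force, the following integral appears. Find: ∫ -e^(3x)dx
Since d/dx[e^(3x)] = 3e^(3x), we get -1/3 e^(3x)+C

Answer: (-1/3)e^(3x)+C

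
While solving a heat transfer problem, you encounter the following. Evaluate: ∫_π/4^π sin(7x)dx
Antiderivative: -cos(7x)/7
Evaluate at bounds: [-cos(7·π)/7] - [-cos(7·π/4)/7]
= (-(-1)+(√2/2))/7 = 1/7+√2/14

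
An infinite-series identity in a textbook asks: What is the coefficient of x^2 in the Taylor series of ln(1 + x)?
ln(1+x) = Σ (-1)^(n+1) x^n/n
Coefficient of x^2 = (-1)^3/2 = -1/2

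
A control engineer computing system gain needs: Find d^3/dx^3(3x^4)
Apply power rule 3 times:
d^1: 12x^3
d^2: 36x^2
d^3: 72x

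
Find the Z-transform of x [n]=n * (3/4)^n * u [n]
Using the property Z{n * a^n * u[n]}=az/(z-a)^2
With a=3/4: X(z)=(3/4)z/(z - 3/4)^2, |z| > 3/4

Answer: (3/4)z/(z - 3/4)^2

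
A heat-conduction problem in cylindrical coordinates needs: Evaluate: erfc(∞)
erfc(x)=1 - erf(x); erfc(∞)=1 - erf(∞)=1-1=0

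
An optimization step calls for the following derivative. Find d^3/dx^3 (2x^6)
Apply power rule 3 times:
d^1: 12x^5
d^2: 60x^4
d^3: 240x^3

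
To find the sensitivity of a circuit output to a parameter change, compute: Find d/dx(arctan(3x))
d/dx[arctan(u)]=u'/(1 + u²), u=3x, u'=3

Answer: 3/(1 + 9x²)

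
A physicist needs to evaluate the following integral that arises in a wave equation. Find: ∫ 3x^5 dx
Using power rule: ∫ 3x^5 dx=3/6 x^6 + C=(1/2)x^6 + C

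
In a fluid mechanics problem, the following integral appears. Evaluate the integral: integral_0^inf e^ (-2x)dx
integral_0^inf e^(-2x) dx=[-1/2 * e^(-2x)]_0^inf
=0 - (-1/2)=1/2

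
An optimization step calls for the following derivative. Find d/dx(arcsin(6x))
d/dx[arcsin(u)] = u'/√(1-u²), u = 6x, u' = 6

Answer: 6/√(1 - 36x²)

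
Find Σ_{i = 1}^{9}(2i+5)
= 2·Σ i + 5·9 = 2·45 + 45 = 135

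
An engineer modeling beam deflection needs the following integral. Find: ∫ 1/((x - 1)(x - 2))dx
Partial fractions: 1/((x-1)(x-2))=A/(x-1)+B/(x-2)
A=-1, B=1
∫ [-1· 1/(x-1)+1· 1/(x-2)] dx
=(1)[ln|x-2| - ln|x-1|]+C

Answer: ln|(x-2)/(x-1)|+C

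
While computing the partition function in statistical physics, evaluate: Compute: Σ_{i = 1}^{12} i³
Using formula: Σ i^3=[n(n+1)/2]²=[12·13/2]²=6084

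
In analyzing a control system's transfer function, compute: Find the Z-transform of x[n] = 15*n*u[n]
Z{n * u[n]}=z/(z-1)^2
By linearity: Z{15 * n * u[n]}=15z/(z-1)^2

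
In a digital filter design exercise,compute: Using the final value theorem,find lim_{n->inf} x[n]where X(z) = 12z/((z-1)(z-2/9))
Final value theorem: lim x[n]=lim_{z->1} (z-1)*X(z)
(z-1)*X(z)=12z/(z-2/9)
As z->1: 12/(1 - 2/9)=12/(7/9)=108/7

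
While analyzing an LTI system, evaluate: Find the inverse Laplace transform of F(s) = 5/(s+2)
L^(-1){5/(s-a)} = c·e^(at)
Here a = -2, c = 5

Answer: 5e^(-2t)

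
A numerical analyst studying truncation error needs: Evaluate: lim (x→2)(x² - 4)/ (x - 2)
Factor: (x² - 4)=(x-2)(x + 2)
Cancel (x-2): lim(x→2) (x + 2)=4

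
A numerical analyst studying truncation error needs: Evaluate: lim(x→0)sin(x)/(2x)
L'Hôpital (0/0): lim cos(x)/2=1/2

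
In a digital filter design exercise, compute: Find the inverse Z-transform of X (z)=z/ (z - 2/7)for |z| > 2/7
Standard pair: z/(z-a) <-> a^n * u[n] for causal signals
With a = 2/7: x[n] = (2/7)^n * u[n]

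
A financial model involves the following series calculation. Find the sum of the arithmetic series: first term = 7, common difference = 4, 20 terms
Last term: a_n = 7 + (20 - 1)·4 = 83
Sum = n(a_1 + a_n)/2 = 20(7 + 83)/2 = 900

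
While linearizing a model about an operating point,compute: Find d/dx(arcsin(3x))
d/dx[arcsin(u)]=u'/√(1-u²), u=3x, u'=3

Answer: 3/√(1 - 9x²)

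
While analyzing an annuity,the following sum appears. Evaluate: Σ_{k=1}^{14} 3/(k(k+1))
Partial fractions: 3/(k(k + 1)) = 3/k - 3/(k + 1)
Telescoping sum: 3(1 - 1/15) = 3·14/15

Answer: 14/5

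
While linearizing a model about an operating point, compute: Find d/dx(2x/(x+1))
Quotient rule: (f/g)' = (f'g - fg')/g²
f = 2x, f' = 2
g = x + 1, g' = 1

Answer: (2·(x + 1) - 2x)/(x + 1)²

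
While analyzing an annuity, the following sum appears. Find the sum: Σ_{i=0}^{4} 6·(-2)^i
Geometric series: S = a(1 - r^n)/(1 - r)
a = 6, r = -2, n = 5
S = 6(1+32)/3 = 66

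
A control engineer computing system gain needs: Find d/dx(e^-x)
Chain rule: d/dx[e^u]=e^u · u' where u=-x
u'=-1

Answer: -1·e^-x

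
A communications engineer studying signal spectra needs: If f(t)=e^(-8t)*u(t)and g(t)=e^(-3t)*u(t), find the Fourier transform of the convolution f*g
By the convolution theorem: F{f * g} = F(omega) * G(omega)
F(omega) = 1/(8+j * omega), G(omega) = 1/(3+j * omega)
F{f * g} = 1/((8+j * omega)(3+j * omega))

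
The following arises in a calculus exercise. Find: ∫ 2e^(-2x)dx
Since d/dx[e^(-2x)] = -2e^(-2x), we get -1 e^(-2x) + C

Answer: -e^(-2x) + C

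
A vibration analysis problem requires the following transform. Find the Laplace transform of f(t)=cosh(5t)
L{cosh(at)}=s/(s²-a²)
L{cosh(5t)}=s/(s²-25)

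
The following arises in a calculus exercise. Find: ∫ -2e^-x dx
Since d/dx[e^-x] = - e^-x, we get 2e^-x + C

Answer: 2e^-x + C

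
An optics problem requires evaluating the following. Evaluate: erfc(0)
erfc(x)=1 - erf(x); erfc(0)=1 - erf(0)=1-0=1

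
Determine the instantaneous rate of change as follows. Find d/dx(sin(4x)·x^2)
Product rule: (fg)'=f'g+fg'
f=sin(4x), f'=4·cos(4x)
g=x^2, g'=2x

Answer: 4·cos(4x)·x^2+2·sin(4x)·x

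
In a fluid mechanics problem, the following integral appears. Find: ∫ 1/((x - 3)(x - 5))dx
Partial fractions: 1/((x-3)(x-5)) = A/(x-3) + B/(x-5)
A = -1/2, B = 1/2
∫ [-1/2· 1/(x-3) + 1/2· 1/(x-5)] dx
= (1/2)[ln|x-5| - ln|x-3|] + C

Answer: (1/2)·ln|(x-5)/(x-3)| + C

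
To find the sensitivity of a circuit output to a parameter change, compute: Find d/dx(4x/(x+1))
Quotient rule: (f/g)'=(f'g - fg')/g²
f=4x, f'=4
g=x+1, g'=1

Answer: (4·(x+1)-4x)/(x+1)²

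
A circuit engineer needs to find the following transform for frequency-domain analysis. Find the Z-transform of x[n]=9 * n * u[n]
Z{n*u[n]}=z/(z-1)^2
By linearity: Z{9*n*u[n]}=9z/(z-1)^2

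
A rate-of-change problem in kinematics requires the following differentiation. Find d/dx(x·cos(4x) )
Product rule: (fg)'=f'g + fg'
f=x, f'=1
g=cos(4x), g'=-4·sin(4x)

Answer: cos(4x) - 4x·sin(4x)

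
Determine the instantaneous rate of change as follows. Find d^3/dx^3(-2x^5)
Apply power rule 3 times:
d^1: -10x^4
d^2: -40x^3
d^3: -120x^2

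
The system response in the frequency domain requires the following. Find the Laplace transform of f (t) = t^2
L{t^n} = n!/s^(n + 1)
L{t^2} = 2!/s^3 = 2/s^3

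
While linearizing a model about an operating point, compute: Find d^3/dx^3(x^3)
Apply power rule 3 times:
d^1: 3x^2
d^2: 6x
d^3: 6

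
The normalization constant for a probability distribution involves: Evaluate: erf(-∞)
erf(-∞) = -1 (the error function is odd, so erf(-∞) = -erf(∞) = -1)

Answer: -1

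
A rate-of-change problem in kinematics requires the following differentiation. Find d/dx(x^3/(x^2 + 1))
Quotient rule: (f/g)'=(f'g - fg')/g²
f=x^3, f'=3x^2
g=x^2+1, g'=2x

Answer: (3x^2·(x^2+1)-2x^4)/(x^2+1)²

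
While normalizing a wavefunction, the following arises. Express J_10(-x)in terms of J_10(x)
For integer n: J_n(-x) = (-1)^n J_n(x)
With n = 10: J_10(-x) = (-1)^10 J_10(x) = J_10(x)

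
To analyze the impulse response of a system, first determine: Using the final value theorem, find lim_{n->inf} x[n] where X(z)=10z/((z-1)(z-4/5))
Final value theorem: lim x[n] = lim_{z->1} (z-1)*X(z)
(z-1)*X(z) = 10z/(z-4/5)
As z->1: 10/(1 - 4/5) = 10/(1/5) = 50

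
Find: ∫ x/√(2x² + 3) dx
Let u = 2x² + 3, du = 4x dx
∫ (1/4)·u^(-1/2) du = √u/2 + C

Answer: √(2x² + 3)/2 + C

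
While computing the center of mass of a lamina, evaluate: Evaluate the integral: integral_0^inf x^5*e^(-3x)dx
This is a Gamma integral. Substitute u=3x (du=3 dx):
integral_0^inf x^5 * e^(-3x) dx=(1/3^6) integral_0^inf u^5 * e^(-u) du
=Gamma(6)/3^6=5!/3^6=120/729

Answer: 40/243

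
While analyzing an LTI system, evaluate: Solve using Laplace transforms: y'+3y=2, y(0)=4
Take L of both sides: sY(s)-4+3Y(s)=2/s
Y(s)(s+3)=2/s+4
Y(s)=2/(s(s+3))+4/(s+3)
Partial fractions: 2/(s(s+3))=(2/3)/s - (2/3)/(s+3)
So Y(s)=(2/3)/s+(10/3)/(s+3)
Inverse transform (L^(-1){1/s}=1, L^(-1){1/(s+3)}=e^(-3t)):

Answer: y(t)=2/3+(10/3)·e^(-3t)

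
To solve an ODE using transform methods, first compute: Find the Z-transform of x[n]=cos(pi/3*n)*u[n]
Z{cos(w0*n)*u[n]}=z(z - cos(w0))/(z^2-2z*cos(w0)+1)
With w0=pi/3: X(z)=z(z - cos(pi/3))/(z^2-2z*cos(pi/3)+1)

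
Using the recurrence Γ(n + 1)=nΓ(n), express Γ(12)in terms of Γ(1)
Γ(12) = 11Γ(11) = 11·10Γ(10) = ... = 11!·Γ(1) = 39916800·Γ(1)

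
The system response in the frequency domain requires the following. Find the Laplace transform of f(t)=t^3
L{t^n}=n!/s^(n + 1)
L{t^3}=3!/s^4=6/s^4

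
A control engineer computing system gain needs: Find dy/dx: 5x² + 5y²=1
Differentiate: 10x + 10y·(dy/dx)=0
dy/dx=-10x/(10y)=-1·(x/y)

Answer: dy/dx=-1·(x/y)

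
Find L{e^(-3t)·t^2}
First shifting: L{e^(at)f(t)} = F(s-a)
L{t^2} = 2/s^3
Shift s → s + 3: 2/(s + 3)^3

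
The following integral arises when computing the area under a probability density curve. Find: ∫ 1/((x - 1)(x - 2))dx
Partial fractions: 1/((x-1)(x-2))=A/(x-1)+B/(x-2)
A=-1, B=1
∫ [-1· 1/(x-1)+1· 1/(x-2)] dx
=(1)[ln|x-2| - ln|x-1|]+C

Answer: ln|(x-2)/(x-1)|+C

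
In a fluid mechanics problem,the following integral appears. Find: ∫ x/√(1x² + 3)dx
Let u = x²+3, du = 2x dx
∫ (1/2)·u^(-1/2) du = √u+C

Answer: √(x²+3)+C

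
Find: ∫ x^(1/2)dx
Power rule: ∫ x^(1/2) dx=x^(3/2)/(3/2) + C

Answer: (2/3)·x^(3/2) + C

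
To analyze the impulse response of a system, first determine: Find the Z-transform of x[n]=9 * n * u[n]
Z{n*u[n]}=z/(z-1)^2
By linearity: Z{9*n*u[n]}=9z/(z-1)^2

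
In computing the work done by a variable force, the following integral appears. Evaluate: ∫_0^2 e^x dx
Antiderivative: e^x
Evaluate: (e^2 - 1)

Answer: e^2 - 1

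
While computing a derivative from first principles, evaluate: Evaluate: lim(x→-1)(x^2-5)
Polynomial is continuous, so substitute x=-1:
1·(-1)^2-5=-4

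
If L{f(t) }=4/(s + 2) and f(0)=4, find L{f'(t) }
L{f'(t)} = s·F(s) - f(0) = 4s/(s+2)-4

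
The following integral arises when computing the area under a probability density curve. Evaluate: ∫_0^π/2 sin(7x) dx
Antiderivative: -cos(7x)/7
Evaluate at bounds: [-cos(7·π/2)/7] - [-cos(7·0)/7]
=(-(0) + (1))/7=1/7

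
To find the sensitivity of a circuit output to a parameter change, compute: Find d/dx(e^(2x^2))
Chain rule: d/dx[e^u]=e^u · u' where u=2x^2
u'=4x

Answer: 4x·e^(2x^2)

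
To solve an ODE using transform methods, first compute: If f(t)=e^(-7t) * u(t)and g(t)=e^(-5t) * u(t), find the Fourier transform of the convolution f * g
By the convolution theorem: F{f*g} = F(omega)*G(omega)
F(omega) = 1/(7 + j*omega), G(omega) = 1/(5 + j*omega)
F{f*g} = 1/((7 + j*omega)(5 + j*omega))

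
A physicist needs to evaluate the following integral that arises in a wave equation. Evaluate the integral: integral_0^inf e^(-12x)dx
integral_0^inf e^(-12x) dx=[-1/12*e^(-12x)]_0^inf
=0 - (-1/12)=1/12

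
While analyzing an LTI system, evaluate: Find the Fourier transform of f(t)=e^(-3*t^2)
The Fourier transform of a Gaussian e^(-a * t^2) is sqrt(pi/a) * e^(-omega^2/(4a)).
With a=3: F(omega)=sqrt(pi/3) * e^(-omega^2/12)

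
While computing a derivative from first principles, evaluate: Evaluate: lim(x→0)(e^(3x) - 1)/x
L'Hôpital (0/0): lim 3e^(3x)/1 = 3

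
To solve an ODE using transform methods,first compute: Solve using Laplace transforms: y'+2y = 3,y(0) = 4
Take L of both sides: sY(s) - 4 + 2Y(s)=3/s
Y(s)(s + 2)=3/s + 4
Y(s)=3/(s(s + 2)) + 4/(s + 2)
Partial fractions: 3/(s(s + 2))=(3/2)/s - (3/2)/(s + 2)
So Y(s)=(3/2)/s + (5/2)/(s + 2)
Inverse transform (L^(-1){1/s}=1, L^(-1){1/(s + 2)}=e^(-2t)):

Answer: y(t)=3/2 + (5/2)·e^(-2t)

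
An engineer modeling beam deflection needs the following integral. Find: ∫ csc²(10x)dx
Since d/dx[-cot(10x)]=10csc²(10x), integral=-cot(10x)/10+C

Answer: (-1/10)cot(10x)+C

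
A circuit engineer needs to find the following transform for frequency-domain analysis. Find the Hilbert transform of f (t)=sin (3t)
The Hilbert transform shifts each frequency component by -pi/2.
H{sin(wt)}=-cos(wt)
With w=3: H{sin(3t)}=-cos(3t)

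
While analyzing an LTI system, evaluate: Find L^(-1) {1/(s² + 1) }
L^(-1){w/(s²+w²)}=sin(wt)
Here w=1

Answer: sin(t)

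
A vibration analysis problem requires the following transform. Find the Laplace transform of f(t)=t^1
L{t^n}=n!/s^(n+1)
L{t^1}=1!/s^2=1/s^2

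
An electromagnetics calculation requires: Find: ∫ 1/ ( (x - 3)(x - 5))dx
Partial fractions: 1/((x-3)(x-5)) = A/(x-3)+B/(x-5)
A = -1/2, B = 1/2
∫ [-1/2· 1/(x-3)+1/2· 1/(x-5)] dx
= (1/2)[ln|x-5| - ln|x-3|]+C

Answer: (1/2)·ln|(x-5)/(x-3)|+C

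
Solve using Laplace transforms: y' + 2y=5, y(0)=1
Take L of both sides: sY(s)-1+2Y(s) = 5/s
Y(s)(s+2) = 5/s+1
Y(s) = 5/(s(s+2))+1/(s+2)
Partial fractions: 5/(s(s+2)) = (5/2)/s - (5/2)/(s+2)
So Y(s) = (5/2)/s - (3/2)/(s+2)
Inverse transform (L^(-1){1/s} = 1, L^(-1){1/(s+2)} = e^(-2t)):

Answer: y(t) = 5/2 - (3/2)·e^(-2t)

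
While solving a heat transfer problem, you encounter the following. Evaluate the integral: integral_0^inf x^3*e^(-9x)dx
This is a Gamma integral. Substitute u=9x (du=9 dx):
integral_0^inf x^3*e^(-9x) dx=(1/9^4) integral_0^inf u^3*e^(-u) du
=Gamma(4)/9^4=3!/9^4=6/6561

Answer: 2/2187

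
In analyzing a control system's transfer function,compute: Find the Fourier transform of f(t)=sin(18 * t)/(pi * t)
sin(W*t)/(pi*t) = (W/pi)*sinc(W*t/pi) is the impulse response of the ideal low-pass filter with cutoff W (here W = 18).
Its Fourier transform is a rectangular function:
F(omega) = 1 for |omega| < 18, 0 otherwise

Answer: rect(omega/36) [i.e., 1 for |omega| < 18, 0 otherwise]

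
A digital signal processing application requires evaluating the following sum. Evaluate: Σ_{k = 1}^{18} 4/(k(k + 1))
Partial fractions: 4/(k(k+1)) = 4/k - 4/(k+1)
Telescoping sum: 4(1-1/19) = 4·18/19

Answer: 72/19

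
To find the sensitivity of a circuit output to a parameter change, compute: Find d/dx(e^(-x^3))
Chain rule: d/dx[e^u]=e^u · u' where u=-x^3
u'=-3x^2

Answer: -3x^2·e^(-x^3)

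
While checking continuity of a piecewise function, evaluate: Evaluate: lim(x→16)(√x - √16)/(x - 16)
Multiply by conjugate (√x + √16)/(√x + √16):
= (x - 16)/((x - 16)(√x + √16)) = 1/(√x + √16)
As x → 16: 1/(2√16)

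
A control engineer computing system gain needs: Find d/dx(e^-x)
Chain rule: d/dx[e^u] = e^u · u' where u = -x
u' = -1

Answer: -1·e^-x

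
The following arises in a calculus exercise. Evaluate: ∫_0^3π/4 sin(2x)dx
Antiderivative: -cos(2x)/2
Evaluate at bounds: [-cos(2·3π/4)/2] - [-cos(2·0)/2]
= (-(0)+(1))/2 = 1/2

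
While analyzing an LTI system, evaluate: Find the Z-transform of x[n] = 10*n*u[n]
Z{n * u[n]} = z/(z-1)^2
By linearity: Z{10 * n * u[n]} = 10z/(z-1)^2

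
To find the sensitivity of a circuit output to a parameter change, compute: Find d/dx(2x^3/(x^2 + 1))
Quotient rule: (f/g)' = (f'g - fg')/g²
f = 2x^3, f' = 6x^2
g = x^2 + 1, g' = 2x

Answer: (6x^2·(x^2 + 1) - 4x^4)/(x^2 + 1)²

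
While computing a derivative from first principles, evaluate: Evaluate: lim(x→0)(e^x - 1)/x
L'Hôpital (0/0): lim e^x/1 = 1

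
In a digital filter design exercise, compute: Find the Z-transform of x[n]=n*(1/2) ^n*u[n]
Using the property Z{n * a^n * u[n]}=az/(z-a)^2
With a=1/2: X(z)=(1/2)z/(z - 1/2)^2, |z| > 1/2

Answer: (1/2)z/(z - 1/2)^2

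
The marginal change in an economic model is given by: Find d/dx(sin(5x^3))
Chain rule: d/dx[sin(u)] = cos(u)·u' where u = 5x^3
u' = 15x^2

Answer: 15x^2·cos(5x^3)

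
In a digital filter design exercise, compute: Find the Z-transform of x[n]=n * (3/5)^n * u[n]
Using the property Z{n*a^n*u[n]}=az/(z-a)^2
With a=3/5: X(z)=(3/5)z/(z - 3/5)^2, |z| > 3/5

Answer: (3/5)z/(z - 3/5)^2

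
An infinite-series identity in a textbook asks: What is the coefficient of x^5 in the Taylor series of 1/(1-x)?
1/(1-x)=Σ x^n for |x|<1
All coefficients are 1

Answer: 1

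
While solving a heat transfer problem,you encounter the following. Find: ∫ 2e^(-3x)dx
Since d/dx[e^(-3x)] = -3e^(-3x), we get -2/3 e^(-3x)+C

Answer: (-2/3)e^(-3x)+C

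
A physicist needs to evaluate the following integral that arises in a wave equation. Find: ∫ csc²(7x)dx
Since d/dx[-cot(7x)]=7csc²(7x), integral=-cot(7x)/7+C

Answer: (-1/7)cot(7x)+C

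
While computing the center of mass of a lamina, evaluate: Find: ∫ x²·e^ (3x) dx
Integration by parts twice:
First: u = x², dv = e^(3x) dx => x²e^(3x)/3 - (2/3)∫ xe^(3x) dx
Second (∫ xe^(3x) dx): xe^(3x)/3 - e^(3x)/9
Combining: e^(3x)(x²/3-2x/9+2/27)+C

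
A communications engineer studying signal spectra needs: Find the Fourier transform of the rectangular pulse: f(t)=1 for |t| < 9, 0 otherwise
F(omega)=integral from -9 to 9 of e^(-j * omega * t) dt
=2 * sin(9 * omega)/omega=18 * sinc(9 * omega/pi)

Answer: 2 * sin(9 * omega)/omega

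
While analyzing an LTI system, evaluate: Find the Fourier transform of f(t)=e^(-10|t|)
Using the standard pair: F{e^(-a|t|)}=2a/(a^2 + omega^2)
With a=10: F(omega)=20/(100 + omega^2)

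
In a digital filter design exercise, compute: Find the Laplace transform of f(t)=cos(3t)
L{cos(wt)} = s/(s² + w²)
L{cos(3t)} = s/(s² + 9)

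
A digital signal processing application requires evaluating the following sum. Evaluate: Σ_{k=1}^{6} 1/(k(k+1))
Partial fractions: 1/(k(k+1))=1/k - 1/(k+1)
Telescoping sum: 1(1-1/7)=1·6/7

Answer: 6/7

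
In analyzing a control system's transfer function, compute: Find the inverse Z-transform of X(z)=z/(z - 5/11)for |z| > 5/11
Standard pair: z/(z-a) <-> a^n * u[n] for causal signals
With a=5/11: x[n]=(5/11)^n * u[n]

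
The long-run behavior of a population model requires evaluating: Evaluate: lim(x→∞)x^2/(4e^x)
Apply L'Hôpital 2 times (∞/∞ each time):
Eventually get 2!/(4e^x) → 0

Answer: 0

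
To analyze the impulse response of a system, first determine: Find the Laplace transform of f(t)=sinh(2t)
L{sinh(at)} = a/(s²-a²)
L{sinh(2t)} = 2/(s²-4)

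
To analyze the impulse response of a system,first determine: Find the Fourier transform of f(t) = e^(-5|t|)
Using the standard pair: F{e^(-a|t|)}=2a/(a^2+omega^2)
With a=5: F(omega)=10/(25+omega^2)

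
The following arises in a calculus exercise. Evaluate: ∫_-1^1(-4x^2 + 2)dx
Step 1: Find antiderivative F(x) = (-4/3)x^3 + 2x
Step 2: F(1) - F(-1) = 2/3 - (-2/3) = 4/3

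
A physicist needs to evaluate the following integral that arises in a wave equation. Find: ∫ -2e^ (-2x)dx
Since d/dx[e^(-2x)] = -2e^(-2x), we get 1 e^(-2x) + C

Answer: e^(-2x) + C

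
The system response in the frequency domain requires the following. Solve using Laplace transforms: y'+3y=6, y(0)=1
Take L of both sides: sY(s)-1+3Y(s)=6/s
Y(s)(s+3)=6/s+1
Y(s)=6/(s(s+3))+1/(s+3)
Partial fractions: 6/(s(s+3))=2/s - 2/(s+3)
So Y(s)=2/s - 1/(s+3)
Inverse transform (L^(-1){1/s}=1, L^(-1){1/(s+3)}=e^(-3t)):

Answer: y(t)=2 - e^(-3t)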